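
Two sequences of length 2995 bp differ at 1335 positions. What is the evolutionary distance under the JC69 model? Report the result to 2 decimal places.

0.68

p = 1335/2995 ≈ 0.445743.
d = −(3/4) ln(1 − 4p/3) = −0.75 ln(1 − 0.594324) = −0.75 ln(0.405676)
  = −0.75 × (-0.902200) = 0.676650 substitutions/site.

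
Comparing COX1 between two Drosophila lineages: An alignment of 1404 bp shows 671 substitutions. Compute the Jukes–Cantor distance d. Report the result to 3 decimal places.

0.760

p = 671/1404 ≈ 0.47792.
d = −(3/4) ln(1 − 4p/3) = −0.75 ln(1 − 0.637227) = −0.75 ln(0.362773)
  = −0.75 × (-1.013978) = 0.760484 substitutions/site.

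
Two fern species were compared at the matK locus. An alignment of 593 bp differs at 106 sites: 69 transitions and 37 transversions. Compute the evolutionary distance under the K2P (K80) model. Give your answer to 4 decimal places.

P = 69/593 ≈ 0.116358 and Q = 37/593 ≈ 0.062395.
Under the Kimura two-parameter model, d = −½ ln(1 − 2P − Q) − ¼ ln(1 − 2Q).
1 − 2P − Q = 0.704889, giving −½ ln(0.704889) = 0.174857.
1 − 2Q = 0.87521, giving −¼ ln(0.87521) = 0.033323.
d = 0.174857 + 0.033323 = 0.208180.

0.2082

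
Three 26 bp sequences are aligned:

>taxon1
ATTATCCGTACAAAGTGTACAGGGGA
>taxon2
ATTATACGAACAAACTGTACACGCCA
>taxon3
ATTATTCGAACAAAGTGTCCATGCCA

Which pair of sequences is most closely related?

taxon2 and taxon3

taxon1–taxon2: 6/26 differ, p = 0.231, d = 0.276.
taxon1–taxon3: 6/26 differ, p = 0.231, d = 0.276.
taxon2–taxon3: 4/26 differ, p = 0.154, d = 0.172.
The smallest distance is between taxon2 and taxon3.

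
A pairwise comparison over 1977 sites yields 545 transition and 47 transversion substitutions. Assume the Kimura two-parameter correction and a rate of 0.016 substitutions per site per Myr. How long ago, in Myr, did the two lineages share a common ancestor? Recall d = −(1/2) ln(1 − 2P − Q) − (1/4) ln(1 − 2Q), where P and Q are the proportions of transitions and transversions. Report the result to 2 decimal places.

13.75

P = 545/1977 ≈ 0.27567 and Q = 47/1977 ≈ 0.023773.
Under the Kimura two-parameter model, d = −½ ln(1 − 2P − Q) − ¼ ln(1 − 2Q).
1 − 2P − Q = 0.424887, giving −½ ln(0.424887) = 0.427966.
1 − 2Q = 0.952454, giving −¼ ln(0.952454) = 0.012178.
d = 0.427966 + 0.012178 = 0.440144.
Under a molecular clock d = 2μt, so t = d/(2μ) = 0.440144 / (2 × 0.016) = 13.75 Myr.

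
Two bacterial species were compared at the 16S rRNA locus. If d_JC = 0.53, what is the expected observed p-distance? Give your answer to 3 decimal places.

p = (3/4)(1 − e^(−4d/3)) = 0.75 × (1 − e^(-0.706667)) = 0.75 × (1 − 0.493286) = 0.380036.

0.380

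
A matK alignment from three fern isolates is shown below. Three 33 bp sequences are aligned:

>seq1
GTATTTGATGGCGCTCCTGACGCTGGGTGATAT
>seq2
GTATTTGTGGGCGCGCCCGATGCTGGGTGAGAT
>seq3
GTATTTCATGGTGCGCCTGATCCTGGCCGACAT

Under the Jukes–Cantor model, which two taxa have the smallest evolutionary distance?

seq1 and seq2

seq1–seq2: 6/33 differ, p = 0.182, d = 0.208.
seq1–seq3: 8/33 differ, p = 0.242, d = 0.293.
seq2–seq3: 9/33 differ, p = 0.273, d = 0.339.
The smallest distance is between seq1 and seq2.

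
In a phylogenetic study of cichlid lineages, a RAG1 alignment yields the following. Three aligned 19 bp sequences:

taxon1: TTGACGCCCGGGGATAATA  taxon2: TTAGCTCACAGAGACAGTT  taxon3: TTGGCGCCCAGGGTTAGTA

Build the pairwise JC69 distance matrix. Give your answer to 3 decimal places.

d(taxon1,taxon2) = 0.749, d(taxon1,taxon3) = 0.247, d(taxon2,taxon3) = 0.507

taxon1–taxon2: 9/19 sites differ → p ≈ 0.473684, d = −0.75 ln(1 − 0.631579) = 0.748897 ≈ 0.749.
taxon1–taxon3: 4/19 sites differ → p ≈ 0.210526, d = −0.75 ln(1 − 0.280701) = 0.247109 ≈ 0.247.
taxon2–taxon3: 7/19 sites differ → p ≈ 0.368421, d = −0.75 ln(1 − 0.491228) = 0.506816 ≈ 0.507.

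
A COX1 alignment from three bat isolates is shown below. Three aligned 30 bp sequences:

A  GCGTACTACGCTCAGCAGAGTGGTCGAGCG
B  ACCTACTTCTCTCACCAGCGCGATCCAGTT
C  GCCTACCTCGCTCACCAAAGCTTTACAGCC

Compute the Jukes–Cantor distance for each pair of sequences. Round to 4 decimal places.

A–B: 11/30 sites differ → p ≈ 0.366667, d = −0.75 ln(1 − 0.488889) = 0.503376 ≈ 0.5034.
A–C: 11/30 sites differ → p ≈ 0.366667, d = −0.75 ln(1 − 0.488889) = 0.503376 ≈ 0.5034.
B–C: 10/30 sites differ → p ≈ 0.333333, d = −0.75 ln(1 − 0.444444) = 0.440839 ≈ 0.4408.

d(A,B) = 0.5034, d(A,C) = 0.5034, d(B,C) = 0.4408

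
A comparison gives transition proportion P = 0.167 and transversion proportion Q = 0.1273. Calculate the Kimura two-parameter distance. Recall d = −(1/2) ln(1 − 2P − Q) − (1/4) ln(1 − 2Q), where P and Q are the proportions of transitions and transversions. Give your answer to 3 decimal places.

0.383

Under the Kimura two-parameter model, d = −½ ln(1 − 2P − Q) − ¼ ln(1 − 2Q).
1 − 2P − Q = 0.5387, giving −½ ln(0.5387) = 0.309298.
1 − 2Q = 0.7454, giving −¼ ln(0.7454) = 0.073459.
d = 0.309298 + 0.073459 = 0.382757.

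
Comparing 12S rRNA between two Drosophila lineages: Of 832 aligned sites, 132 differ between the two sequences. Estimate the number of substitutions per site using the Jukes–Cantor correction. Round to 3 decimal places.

0.178

p = 132/832 ≈ 0.158654.
d = −(3/4) ln(1 − 4p/3) = −0.75 ln(1 − 0.211539) = −0.75 ln(0.788461)
  = −0.75 × (-0.237672) = 0.178254 substitutions/site.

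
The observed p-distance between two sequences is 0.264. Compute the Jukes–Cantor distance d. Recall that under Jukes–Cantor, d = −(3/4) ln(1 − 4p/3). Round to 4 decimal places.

d = −(3/4) ln(1 − 4p/3) = −0.75 ln(1 − 0.352) = −0.75 ln(0.648)
  = −0.75 × (-0.433865) = 0.325399 substitutions/site.

0.3254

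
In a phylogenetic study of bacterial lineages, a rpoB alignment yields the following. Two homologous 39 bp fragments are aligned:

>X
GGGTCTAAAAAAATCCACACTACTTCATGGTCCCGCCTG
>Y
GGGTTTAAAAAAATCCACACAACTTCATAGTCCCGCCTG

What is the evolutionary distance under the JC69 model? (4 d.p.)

The sequences differ at 3 of 39 sites (5, 21, 29), so p = 3/39 ≈ 0.076923.
d = −(3/4) ln(1 − 4p/3) = −0.75 ln(1 − 0.102564) = −0.75 ln(0.897436)
  = −0.75 × (-0.108213) = 0.081160 substitutions/site.

0.0812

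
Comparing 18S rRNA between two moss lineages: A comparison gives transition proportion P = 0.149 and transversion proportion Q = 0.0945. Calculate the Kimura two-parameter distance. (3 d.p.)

Under the Kimura two-parameter model, d = −½ ln(1 − 2P − Q) − ¼ ln(1 − 2Q).
1 − 2P − Q = 0.6075, giving −½ ln(0.6075) = 0.249202.
1 − 2Q = 0.811, giving −¼ ln(0.811) = 0.052372.
d = 0.249202 + 0.052372 = 0.301574.

0.302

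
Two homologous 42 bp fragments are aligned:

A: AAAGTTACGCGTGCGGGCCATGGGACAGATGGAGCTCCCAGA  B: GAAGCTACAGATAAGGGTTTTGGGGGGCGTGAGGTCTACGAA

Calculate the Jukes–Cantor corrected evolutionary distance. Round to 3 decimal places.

The sequences differ at 23 of 42 sites, so p = 23/42 ≈ 0.547619.
d = −(3/4) ln(1 − 4p/3) = −0.75 ln(1 − 0.730159) = −0.75 ln(0.269841)
  = −0.75 × (-1.309922) = 0.982442 substitutions/site.

0.982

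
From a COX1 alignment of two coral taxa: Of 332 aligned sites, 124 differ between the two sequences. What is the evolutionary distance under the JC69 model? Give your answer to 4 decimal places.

p = 124/332 ≈ 0.373494.
d = −(3/4) ln(1 − 4p/3) = −0.75 ln(1 − 0.497992) = −0.75 ln(0.502008)
  = −0.75 × (-0.689139) = 0.516854 substitutions/site.

0.5169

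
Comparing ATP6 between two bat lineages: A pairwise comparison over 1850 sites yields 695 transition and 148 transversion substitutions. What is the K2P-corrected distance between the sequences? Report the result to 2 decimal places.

P = 695/1850 ≈ 0.375676 and Q = 148/1850 = 0.08.
Under the Kimura two-parameter model, d = −½ ln(1 − 2P − Q) − ¼ ln(1 − 2Q).
1 − 2P − Q = 0.168648, giving −½ ln(0.168648) = 0.889971.
1 − 2Q = 0.84, giving −¼ ln(0.84) = 0.043588.
d = 0.889971 + 0.043588 = 0.933559.

0.93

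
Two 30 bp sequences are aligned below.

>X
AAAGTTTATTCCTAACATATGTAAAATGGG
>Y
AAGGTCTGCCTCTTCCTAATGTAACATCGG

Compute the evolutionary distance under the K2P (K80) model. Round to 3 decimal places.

0.586

Of 30 sites, 6 differences are transitions and 6 are transversions, so P = 6/30 = 0.2 and Q = 6/30 = 0.2.
Under the Kimura two-parameter model, d = −½ ln(1 − 2P − Q) − ¼ ln(1 − 2Q).
1 − 2P − Q = 0.4, giving −½ ln(0.4) = 0.458145.
1 − 2Q = 0.6, giving −¼ ln(0.6) = 0.127706.
d = 0.458145 + 0.127706 = 0.585851.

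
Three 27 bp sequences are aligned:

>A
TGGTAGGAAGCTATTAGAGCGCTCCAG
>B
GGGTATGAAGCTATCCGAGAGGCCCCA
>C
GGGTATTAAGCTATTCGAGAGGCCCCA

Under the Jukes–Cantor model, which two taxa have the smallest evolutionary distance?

A–B: 9/27 differ, p = 0.333, d = 0.441.
A–C: 9/27 differ, p = 0.333, d = 0.441.
B–C: 2/27 differ, p = 0.074, d = 0.078.
The smallest distance is between B and C.

B and C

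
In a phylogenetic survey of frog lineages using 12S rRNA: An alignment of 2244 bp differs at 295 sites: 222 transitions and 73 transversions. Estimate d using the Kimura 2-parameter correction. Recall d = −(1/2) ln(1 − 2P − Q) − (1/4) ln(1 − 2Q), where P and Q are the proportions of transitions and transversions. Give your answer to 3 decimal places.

0.148

P = 222/2244 ≈ 0.09893 and Q = 73/2244 ≈ 0.032531.
Under the Kimura two-parameter model, d = −½ ln(1 − 2P − Q) − ¼ ln(1 − 2Q).
1 − 2P − Q = 0.769609, giving −½ ln(0.769609) = 0.130936.
1 − 2Q = 0.934938, giving −¼ ln(0.934938) = 0.016819.
d = 0.130936 + 0.016819 = 0.147755.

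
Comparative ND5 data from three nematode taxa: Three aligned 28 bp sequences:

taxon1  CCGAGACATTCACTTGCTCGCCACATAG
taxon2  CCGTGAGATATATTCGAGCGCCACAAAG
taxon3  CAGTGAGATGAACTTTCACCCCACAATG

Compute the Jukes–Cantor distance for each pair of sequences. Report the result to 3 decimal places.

d(taxon1,taxon2) = 0.420, d(taxon1,taxon3) = 0.485, d(taxon2,taxon3) = 0.485

taxon1–taxon2: 9/28 sites differ → p ≈ 0.321429, d = −0.75 ln(1 − 0.428572) = 0.419713 ≈ 0.420.
taxon1–taxon3: 10/28 sites differ → p ≈ 0.357143, d = −0.75 ln(1 − 0.476191) = 0.484971 ≈ 0.485.
taxon2–taxon3: 10/28 sites differ → p ≈ 0.357143, d = −0.75 ln(1 − 0.476191) = 0.484971 ≈ 0.485.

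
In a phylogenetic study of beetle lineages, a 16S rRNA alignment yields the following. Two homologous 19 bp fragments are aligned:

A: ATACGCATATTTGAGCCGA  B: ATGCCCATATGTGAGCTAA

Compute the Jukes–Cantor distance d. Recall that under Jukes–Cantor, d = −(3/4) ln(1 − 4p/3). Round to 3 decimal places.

0.324

The sequences differ at 5 of 19 sites (3, 5, 11, 17, 18), so p = 5/19 ≈ 0.263158.
d = −(3/4) ln(1 − 4p/3) = −0.75 ln(1 − 0.350877) = −0.75 ln(0.649123)
  = −0.75 × (-0.432133) = 0.324100 substitutions/site.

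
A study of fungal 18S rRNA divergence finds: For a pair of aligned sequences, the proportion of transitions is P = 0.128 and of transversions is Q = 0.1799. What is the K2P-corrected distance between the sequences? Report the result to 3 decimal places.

Under the Kimura two-parameter model, d = −½ ln(1 − 2P − Q) − ¼ ln(1 − 2Q).
1 − 2P − Q = 0.5641, giving −½ ln(0.5641) = 0.286262.
1 − 2Q = 0.6402, giving −¼ ln(0.6402) = 0.111494.
d = 0.286262 + 0.111494 = 0.397756.

0.398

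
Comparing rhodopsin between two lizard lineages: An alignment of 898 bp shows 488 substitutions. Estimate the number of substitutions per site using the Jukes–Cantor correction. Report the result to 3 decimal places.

p = 488/898 ≈ 0.54343.
d = −(3/4) ln(1 − 4p/3) = −0.75 ln(1 − 0.724573) = −0.75 ln(0.275427)
  = −0.75 × (-1.289433) = 0.967075 substitutions/site.

0.967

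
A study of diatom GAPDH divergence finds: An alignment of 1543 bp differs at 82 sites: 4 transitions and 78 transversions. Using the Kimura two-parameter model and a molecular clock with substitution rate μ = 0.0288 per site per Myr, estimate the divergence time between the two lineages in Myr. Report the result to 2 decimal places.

0.96

P = 4/1543 ≈ 0.002592 and Q = 78/1543 ≈ 0.050551.
Under the Kimura two-parameter model, d = −½ ln(1 − 2P − Q) − ¼ ln(1 − 2Q).
1 − 2P − Q = 0.944265, giving −½ ln(0.944265) = 0.028674.
1 − 2Q = 0.898898, giving −¼ ln(0.898898) = 0.026646.
d = 0.028674 + 0.026646 = 0.055320.
Under a molecular clock d = 2μt, so t = d/(2μ) = 0.055320 / (2 × 0.0288) = 0.96 Myr.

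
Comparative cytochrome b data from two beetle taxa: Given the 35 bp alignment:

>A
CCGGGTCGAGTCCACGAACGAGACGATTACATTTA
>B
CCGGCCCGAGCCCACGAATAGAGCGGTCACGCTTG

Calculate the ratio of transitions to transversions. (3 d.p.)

12.000

Transitions are A↔G and C↔T; transversions are all other mismatches.
Transitions: 12. Transversions: 1.
R = 12/1 = 12.000.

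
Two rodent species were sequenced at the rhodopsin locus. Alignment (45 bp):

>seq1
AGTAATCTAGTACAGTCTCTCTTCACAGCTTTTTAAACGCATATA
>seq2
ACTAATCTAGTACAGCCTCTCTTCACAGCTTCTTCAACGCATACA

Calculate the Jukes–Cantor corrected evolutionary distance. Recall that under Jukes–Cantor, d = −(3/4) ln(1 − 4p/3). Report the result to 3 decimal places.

0.120

The sequences differ at 5 of 45 sites (2, 16, 32, 35, 44), so p = 5/45 ≈ 0.111111.
d = −(3/4) ln(1 − 4p/3) = −0.75 ln(1 − 0.148148) = −0.75 ln(0.851852)
  = −0.75 × (-0.160342) = 0.120257 substitutions/site.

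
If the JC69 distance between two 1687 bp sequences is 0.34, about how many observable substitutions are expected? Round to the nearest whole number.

461

Invert JC69: p = (3/4)(1 − e^(−4d/3)) = 0.75 × (1 − e^(-0.453333)) = 0.75 × (1 − 0.635506) = 0.273371.
Expected differing sites = pL ≈ 0.273371 × 1687 = 461.176877 ≈ 461.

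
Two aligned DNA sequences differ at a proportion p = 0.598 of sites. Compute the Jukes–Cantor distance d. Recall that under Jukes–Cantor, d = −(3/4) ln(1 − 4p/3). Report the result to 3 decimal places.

1.197

d = −(3/4) ln(1 − 4p/3) = −0.75 ln(1 − 0.797333) = −0.75 ln(0.202667)
  = −0.75 × (-1.596191) = 1.197143 substitutions/site.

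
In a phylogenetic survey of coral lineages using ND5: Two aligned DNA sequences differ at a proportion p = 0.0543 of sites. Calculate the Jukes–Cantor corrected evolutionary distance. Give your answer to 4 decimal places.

0.0564

d = −(3/4) ln(1 − 4p/3) = −0.75 ln(1 − 0.0724) = −0.75 ln(0.9276)
  = −0.75 × (-0.075155) = 0.056366 substitutions/site.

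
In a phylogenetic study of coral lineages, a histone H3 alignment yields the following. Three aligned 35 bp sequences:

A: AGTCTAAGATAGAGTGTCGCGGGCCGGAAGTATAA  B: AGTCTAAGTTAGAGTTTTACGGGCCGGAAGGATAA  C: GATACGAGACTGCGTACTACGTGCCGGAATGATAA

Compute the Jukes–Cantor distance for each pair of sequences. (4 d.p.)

A–B: 5/35 sites differ → p ≈ 0.142857, d = −0.75 ln(1 − 0.190476) = 0.158482 ≈ 0.1585.
A–C: 15/35 sites differ → p ≈ 0.428571, d = −0.75 ln(1 − 0.571428) = 0.635472 ≈ 0.6355.
B–C: 13/35 sites differ → p ≈ 0.371429, d = −0.75 ln(1 − 0.495239) = 0.512753 ≈ 0.5128.

d(A,B) = 0.1585, d(A,C) = 0.6355, d(B,C) = 0.5128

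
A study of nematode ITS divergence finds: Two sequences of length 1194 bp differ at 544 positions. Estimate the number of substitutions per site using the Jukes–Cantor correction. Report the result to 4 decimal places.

p = 544/1194 ≈ 0.455611.
d = −(3/4) ln(1 − 4p/3) = −0.75 ln(1 − 0.607481) = −0.75 ln(0.392519)
  = −0.75 × (-0.935170) = 0.701378 substitutions/site.

0.7014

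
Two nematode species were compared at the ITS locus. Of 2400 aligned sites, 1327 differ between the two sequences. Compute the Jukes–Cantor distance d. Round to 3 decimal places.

1.002

p = 1327/2400 ≈ 0.552917.
d = −(3/4) ln(1 − 4p/3) = −0.75 ln(1 − 0.737223) = −0.75 ln(0.262777)
  = −0.75 × (-1.336450) = 1.002338 substitutions/site.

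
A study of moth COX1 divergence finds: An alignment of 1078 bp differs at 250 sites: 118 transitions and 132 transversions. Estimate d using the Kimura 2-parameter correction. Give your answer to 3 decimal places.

P = 118/1078 ≈ 0.109462 and Q = 132/1078 ≈ 0.122449.
Under the Kimura two-parameter model, d = −½ ln(1 − 2P − Q) − ¼ ln(1 − 2Q).
1 − 2P − Q = 0.658627, giving −½ ln(0.658627) = 0.208799.
1 − 2Q = 0.755102, giving −¼ ln(0.755102) = 0.070226.
d = 0.208799 + 0.070226 = 0.279025.

0.279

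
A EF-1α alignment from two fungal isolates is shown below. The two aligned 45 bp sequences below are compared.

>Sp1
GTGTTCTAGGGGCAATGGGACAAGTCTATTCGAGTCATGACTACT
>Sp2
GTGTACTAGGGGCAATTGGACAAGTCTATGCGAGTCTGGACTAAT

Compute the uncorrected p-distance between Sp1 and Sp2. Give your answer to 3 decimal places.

The sequences differ at 6 of 45 positions (sites 5, 17, 30, 37, 38, 44).
p = 6/45 = 0.133333… ≈ 0.133 (to 3 d.p.).

0.133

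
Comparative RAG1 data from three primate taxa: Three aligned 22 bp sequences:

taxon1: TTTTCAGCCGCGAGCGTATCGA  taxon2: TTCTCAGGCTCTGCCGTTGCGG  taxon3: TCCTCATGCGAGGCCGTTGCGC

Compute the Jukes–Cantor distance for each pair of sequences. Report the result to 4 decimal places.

taxon1–taxon2: 9/22 sites differ → p ≈ 0.409091, d = −0.75 ln(1 − 0.545455) = 0.591344 ≈ 0.5913.
taxon1–taxon3: 10/22 sites differ → p ≈ 0.454545, d = −0.75 ln(1 − 0.60606) = 0.698667 ≈ 0.6987.
taxon2–taxon3: 6/22 sites differ → p ≈ 0.272727, d = −0.75 ln(1 − 0.363636) = 0.338988 ≈ 0.3390.

d(taxon1,taxon2) = 0.5913, d(taxon1,taxon3) = 0.6987, d(taxon2,taxon3) = 0.3390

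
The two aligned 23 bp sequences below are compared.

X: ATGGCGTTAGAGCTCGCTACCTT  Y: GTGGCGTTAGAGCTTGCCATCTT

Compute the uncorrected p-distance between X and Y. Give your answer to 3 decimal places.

0.174

The sequences differ at 4 of 23 positions (sites 1, 15, 18, 20).
p = 4/23 = 0.173913… ≈ 0.174 (to 3 d.p.).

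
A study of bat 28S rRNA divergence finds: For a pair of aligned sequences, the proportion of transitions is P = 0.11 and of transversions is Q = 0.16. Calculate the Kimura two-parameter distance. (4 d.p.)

Under the Kimura two-parameter model, d = −½ ln(1 − 2P − Q) − ¼ ln(1 − 2Q).
1 − 2P − Q = 0.62, giving −½ ln(0.62) = 0.239018.
1 − 2Q = 0.68, giving −¼ ln(0.68) = 0.096416.
d = 0.239018 + 0.096416 = 0.335434.

0.3354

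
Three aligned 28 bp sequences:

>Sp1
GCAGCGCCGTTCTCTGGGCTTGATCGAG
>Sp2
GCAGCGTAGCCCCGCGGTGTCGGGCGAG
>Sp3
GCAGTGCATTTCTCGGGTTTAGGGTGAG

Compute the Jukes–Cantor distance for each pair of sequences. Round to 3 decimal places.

Sp1–Sp2: 12/28 sites differ → p ≈ 0.428571, d = −0.75 ln(1 − 0.571428) = 0.635472 ≈ 0.635.
Sp1–Sp3: 10/28 sites differ → p ≈ 0.357143, d = −0.75 ln(1 − 0.476191) = 0.484971 ≈ 0.485.
Sp2–Sp3: 11/28 sites differ → p ≈ 0.392857, d = −0.75 ln(1 − 0.523809) = 0.556452 ≈ 0.556.

d(Sp1,Sp2) = 0.635, d(Sp1,Sp3) = 0.485, d(Sp2,Sp3) = 0.556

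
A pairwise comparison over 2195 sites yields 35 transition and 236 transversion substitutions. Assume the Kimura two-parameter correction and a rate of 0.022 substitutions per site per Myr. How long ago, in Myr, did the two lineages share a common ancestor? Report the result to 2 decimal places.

P = 35/2195 ≈ 0.015945 and Q = 236/2195 ≈ 0.107517.
Under the Kimura two-parameter model, d = −½ ln(1 − 2P − Q) − ¼ ln(1 − 2Q).
1 − 2P − Q = 0.860593, giving −½ ln(0.860593) = 0.075067.
1 − 2Q = 0.784966, giving −¼ ln(0.784966) = 0.060529.
d = 0.075067 + 0.060529 = 0.135596.
Under a molecular clock d = 2μt, so t = d/(2μ) = 0.135596 / (2 × 0.022) = 3.08 Myr.

3.08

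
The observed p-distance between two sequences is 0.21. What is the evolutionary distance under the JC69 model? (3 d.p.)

d = −(3/4) ln(1 − 4p/3) = −0.75 ln(1 − 0.28) = −0.75 ln(0.72)
  = −0.75 × (-0.328504) = 0.246378 substitutions/site.

0.246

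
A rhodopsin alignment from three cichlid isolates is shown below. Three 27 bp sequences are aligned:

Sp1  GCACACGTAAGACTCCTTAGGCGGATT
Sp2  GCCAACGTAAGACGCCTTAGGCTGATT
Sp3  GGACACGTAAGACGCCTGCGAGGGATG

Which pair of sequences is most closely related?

Sp1–Sp2: 4/27 differ, p = 0.148, d = 0.165.
Sp1–Sp3: 7/27 differ, p = 0.259, d = 0.318.
Sp2–Sp3: 9/27 differ, p = 0.333, d = 0.441.
The smallest distance is between Sp1 and Sp2.

Sp1 and Sp2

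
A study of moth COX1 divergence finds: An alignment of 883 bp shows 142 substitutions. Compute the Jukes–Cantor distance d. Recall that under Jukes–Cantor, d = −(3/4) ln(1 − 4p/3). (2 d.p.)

p = 142/883 ≈ 0.160815.
d = −(3/4) ln(1 − 4p/3) = −0.75 ln(1 − 0.21442) = −0.75 ln(0.78558)
  = −0.75 × (-0.241333) = 0.181000 substitutions/site.

0.18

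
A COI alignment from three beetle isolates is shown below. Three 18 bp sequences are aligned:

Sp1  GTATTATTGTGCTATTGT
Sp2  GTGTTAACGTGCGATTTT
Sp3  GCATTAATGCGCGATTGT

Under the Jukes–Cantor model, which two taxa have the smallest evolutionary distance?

Sp1–Sp2: 5/18 differ, p = 0.278, d = 0.347.
Sp1–Sp3: 4/18 differ, p = 0.222, d = 0.264.
Sp2–Sp3: 5/18 differ, p = 0.278, d = 0.347.
The smallest distance is between Sp1 and Sp3.

Sp1 and Sp3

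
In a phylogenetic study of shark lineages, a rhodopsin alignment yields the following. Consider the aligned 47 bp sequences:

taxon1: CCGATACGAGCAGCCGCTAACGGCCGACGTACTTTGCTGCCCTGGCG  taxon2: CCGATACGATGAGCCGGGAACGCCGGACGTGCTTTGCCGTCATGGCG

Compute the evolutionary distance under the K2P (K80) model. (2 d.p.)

0.25

Of 47 sites, 3 differences are transitions and 7 are transversions, so P = 3/47 ≈ 0.06383 and Q = 7/47 ≈ 0.148936.
Under the Kimura two-parameter model, d = −½ ln(1 − 2P − Q) − ¼ ln(1 − 2Q).
1 − 2P − Q = 0.723404, giving −½ ln(0.723404) = 0.161894.
1 − 2Q = 0.702128, giving −¼ ln(0.702128) = 0.088410.
d = 0.161894 + 0.088410 = 0.250304.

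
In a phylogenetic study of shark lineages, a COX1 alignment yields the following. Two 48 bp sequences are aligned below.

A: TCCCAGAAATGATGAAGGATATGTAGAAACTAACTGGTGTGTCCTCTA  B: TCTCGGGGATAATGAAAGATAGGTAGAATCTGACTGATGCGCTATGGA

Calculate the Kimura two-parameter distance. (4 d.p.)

0.4717

Of 48 sites, 11 differences are transitions and 5 are transversions, so P = 11/48 ≈ 0.229167 and Q = 5/48 ≈ 0.104167.
Under the Kimura two-parameter model, d = −½ ln(1 − 2P − Q) − ¼ ln(1 − 2Q).
1 − 2P − Q = 0.437499, giving −½ ln(0.437499) = 0.413340.
1 − 2Q = 0.791666, giving −¼ ln(0.791666) = 0.058404.
d = 0.413340 + 0.058404 = 0.471744.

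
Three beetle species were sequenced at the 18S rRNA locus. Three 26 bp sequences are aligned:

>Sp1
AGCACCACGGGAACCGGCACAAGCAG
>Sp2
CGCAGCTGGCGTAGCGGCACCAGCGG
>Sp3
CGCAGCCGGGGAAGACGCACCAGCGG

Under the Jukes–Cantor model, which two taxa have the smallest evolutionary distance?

Sp2 and Sp3

Sp1–Sp2: 9/26 differ, p = 0.346, d = 0.464.
Sp1–Sp3: 9/26 differ, p = 0.346, d = 0.464.
Sp2–Sp3: 5/26 differ, p = 0.192, d = 0.222.
The smallest distance is between Sp2 and Sp3.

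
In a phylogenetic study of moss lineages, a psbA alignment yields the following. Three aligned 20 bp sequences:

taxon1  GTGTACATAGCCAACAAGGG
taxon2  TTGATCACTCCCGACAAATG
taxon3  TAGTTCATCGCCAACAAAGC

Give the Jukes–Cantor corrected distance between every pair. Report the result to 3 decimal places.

d(taxon1,taxon2) = 0.687, d(taxon1,taxon3) = 0.383, d(taxon2,taxon3) = 0.572

taxon1–taxon2: 9/20 sites differ → p = 0.45, d = −0.75 ln(1 − 0.6) = 0.687218 ≈ 0.687.
taxon1–taxon3: 6/20 sites differ → p = 0.3, d = −0.75 ln(1 − 0.4) = 0.383119 ≈ 0.383.
taxon2–taxon3: 8/20 sites differ → p = 0.4, d = −0.75 ln(1 − 0.533333) = 0.571605 ≈ 0.572.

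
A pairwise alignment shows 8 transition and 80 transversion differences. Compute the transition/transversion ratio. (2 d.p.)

0.10

R = 8/80 = 0.10.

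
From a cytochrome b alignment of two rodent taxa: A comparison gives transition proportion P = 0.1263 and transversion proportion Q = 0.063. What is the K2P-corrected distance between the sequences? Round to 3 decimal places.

Under the Kimura two-parameter model, d = −½ ln(1 − 2P − Q) − ¼ ln(1 − 2Q).
1 − 2P − Q = 0.6844, giving −½ ln(0.6844) = 0.189606.
1 − 2Q = 0.874, giving −¼ ln(0.874) = 0.033669.
d = 0.189606 + 0.033669 = 0.223275.

0.223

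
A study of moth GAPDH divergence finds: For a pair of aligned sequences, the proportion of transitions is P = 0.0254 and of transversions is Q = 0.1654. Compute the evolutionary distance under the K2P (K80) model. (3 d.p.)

0.222

Under the Kimura two-parameter model, d = −½ ln(1 − 2P − Q) − ¼ ln(1 − 2Q).
1 − 2P − Q = 0.7838, giving −½ ln(0.7838) = 0.121801.
1 − 2Q = 0.6692, giving −¼ ln(0.6692) = 0.100418.
d = 0.121801 + 0.100418 = 0.222219.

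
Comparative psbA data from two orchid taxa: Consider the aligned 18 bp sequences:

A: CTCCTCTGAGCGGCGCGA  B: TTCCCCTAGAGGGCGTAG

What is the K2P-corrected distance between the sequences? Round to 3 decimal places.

1.475

Of 18 sites, 8 differences are transitions and 1 are transversions, so P = 8/18 ≈ 0.444444 and Q = 1/18 ≈ 0.055556.
Under the Kimura two-parameter model, d = −½ ln(1 − 2P − Q) − ¼ ln(1 − 2Q).
1 − 2P − Q = 0.055556, giving −½ ln(0.055556) = 1.445182.
1 − 2Q = 0.888888, giving −¼ ln(0.888888) = 0.029446.
d = 1.445182 + 0.029446 = 1.474628.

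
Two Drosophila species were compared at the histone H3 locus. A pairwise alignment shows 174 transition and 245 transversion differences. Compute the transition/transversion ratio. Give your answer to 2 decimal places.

R = 174/245 = 0.710204… ≈ 0.71 (to 2 d.p.).

0.71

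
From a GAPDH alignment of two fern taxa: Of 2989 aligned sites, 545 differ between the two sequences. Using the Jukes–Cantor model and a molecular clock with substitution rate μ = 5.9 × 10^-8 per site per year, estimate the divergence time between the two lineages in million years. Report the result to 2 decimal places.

p = 545/2989 ≈ 0.182335.
d = −(3/4) ln(1 − 4p/3) = −0.75 ln(1 − 0.243113) = −0.75 ln(0.756887)
  = −0.75 × (-0.278541) = 0.208906 substitutions/site.
Under a molecular clock d = 2μt, so t = d/(2μ) = 0.208906 / (2 × 5.9 × 10^-8) = 1.77 million years.

1.77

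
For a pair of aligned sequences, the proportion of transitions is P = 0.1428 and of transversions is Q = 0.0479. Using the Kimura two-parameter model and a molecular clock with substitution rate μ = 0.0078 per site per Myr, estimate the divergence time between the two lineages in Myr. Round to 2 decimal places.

14.62

Under the Kimura two-parameter model, d = −½ ln(1 − 2P − Q) − ¼ ln(1 − 2Q).
1 − 2P − Q = 0.6665, giving −½ ln(0.6665) = 0.202858.
1 − 2Q = 0.9042, giving −¼ ln(0.9042) = 0.025176.
d = 0.202858 + 0.025176 = 0.228034.
Under a molecular clock d = 2μt, so t = d/(2μ) = 0.228034 / (2 × 0.0078) = 14.62 Myr.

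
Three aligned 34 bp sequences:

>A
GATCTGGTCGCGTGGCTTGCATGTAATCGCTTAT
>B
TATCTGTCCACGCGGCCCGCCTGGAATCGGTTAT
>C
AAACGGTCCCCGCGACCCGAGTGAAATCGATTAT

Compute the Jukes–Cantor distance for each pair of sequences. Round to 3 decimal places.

d(A,B) = 0.373, d(A,C) = 0.597, d(B,C) = 0.326

A–B: 10/34 sites differ → p ≈ 0.294118, d = −0.75 ln(1 − 0.392157) = 0.373379 ≈ 0.373.
A–C: 14/34 sites differ → p ≈ 0.411765, d = −0.75 ln(1 − 0.54902) = 0.597249 ≈ 0.597.
B–C: 9/34 sites differ → p ≈ 0.264706, d = −0.75 ln(1 − 0.352941) = 0.326488 ≈ 0.326.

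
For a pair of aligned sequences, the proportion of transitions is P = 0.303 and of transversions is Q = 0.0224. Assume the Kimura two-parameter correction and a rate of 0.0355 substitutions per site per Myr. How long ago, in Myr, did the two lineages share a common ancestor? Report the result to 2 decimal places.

Under the Kimura two-parameter model, d = −½ ln(1 − 2P − Q) − ¼ ln(1 − 2Q).
1 − 2P − Q = 0.3716, giving −½ ln(0.3716) = 0.494969.
1 − 2Q = 0.9552, giving −¼ ln(0.9552) = 0.011459.
d = 0.494969 + 0.011459 = 0.506428.
Under a molecular clock d = 2μt, so t = d/(2μ) = 0.506428 / (2 × 0.0355) = 7.13 Myr.

7.13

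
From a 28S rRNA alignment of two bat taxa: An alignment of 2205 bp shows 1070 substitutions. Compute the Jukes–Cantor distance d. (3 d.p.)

p = 1070/2205 ≈ 0.485261.
d = −(3/4) ln(1 − 4p/3) = −0.75 ln(1 − 0.647015) = −0.75 ln(0.352985)
  = −0.75 × (-1.041330) = 0.780998 substitutions/site.

0.781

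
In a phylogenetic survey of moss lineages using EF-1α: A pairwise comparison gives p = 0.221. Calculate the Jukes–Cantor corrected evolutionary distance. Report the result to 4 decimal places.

0.2618

d = −(3/4) ln(1 − 4p/3) = −0.75 ln(1 − 0.294667) = −0.75 ln(0.705333)
  = −0.75 × (-0.349085) = 0.261814 substitutions/site.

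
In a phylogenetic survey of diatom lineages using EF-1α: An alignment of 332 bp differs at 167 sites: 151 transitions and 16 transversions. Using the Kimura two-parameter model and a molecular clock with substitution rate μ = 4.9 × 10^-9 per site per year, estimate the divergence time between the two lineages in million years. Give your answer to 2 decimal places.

164.12

P = 151/332 ≈ 0.454819 and Q = 16/332 ≈ 0.048193.
Under the Kimura two-parameter model, d = −½ ln(1 − 2P − Q) − ¼ ln(1 − 2Q).
1 − 2P − Q = 0.042169, giving −½ ln(0.042169) = 1.583035.
1 − 2Q = 0.903614, giving −¼ ln(0.903614) = 0.025338.
d = 1.583035 + 0.025338 = 1.608373.
Under a molecular clock d = 2μt, so t = d/(2μ) = 1.608373 / (2 × 4.9 × 10^-9) = 164.12 million years.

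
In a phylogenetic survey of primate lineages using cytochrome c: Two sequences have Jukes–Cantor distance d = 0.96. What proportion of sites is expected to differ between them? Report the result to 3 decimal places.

0.541

p = (3/4)(1 − e^(−4d/3)) = 0.75 × (1 − e^(-1.28)) = 0.75 × (1 − 0.278037) = 0.541472.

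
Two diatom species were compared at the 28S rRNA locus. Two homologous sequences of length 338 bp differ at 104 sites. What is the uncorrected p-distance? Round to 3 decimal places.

p = 104/338 = 0.307692… ≈ 0.308 (to 3 d.p.).

0.308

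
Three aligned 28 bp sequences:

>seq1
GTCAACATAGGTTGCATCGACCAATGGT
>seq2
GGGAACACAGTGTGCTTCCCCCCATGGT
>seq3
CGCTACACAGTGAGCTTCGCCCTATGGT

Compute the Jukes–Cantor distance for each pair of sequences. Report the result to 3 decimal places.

seq1–seq2: 9/28 sites differ → p ≈ 0.321429, d = −0.75 ln(1 − 0.428572) = 0.419713 ≈ 0.420.
seq1–seq3: 10/28 sites differ → p ≈ 0.357143, d = −0.75 ln(1 − 0.476191) = 0.484971 ≈ 0.485.
seq2–seq3: 6/28 sites differ → p ≈ 0.214286, d = −0.75 ln(1 − 0.285715) = 0.252355 ≈ 0.252.

d(seq1,seq2) = 0.420, d(seq1,seq3) = 0.485, d(seq2,seq3) = 0.252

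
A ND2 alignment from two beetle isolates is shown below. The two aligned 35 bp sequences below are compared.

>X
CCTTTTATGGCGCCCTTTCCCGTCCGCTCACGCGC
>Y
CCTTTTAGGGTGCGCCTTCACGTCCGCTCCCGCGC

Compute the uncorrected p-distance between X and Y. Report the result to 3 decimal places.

0.171

The sequences differ at 6 of 35 positions (sites 8, 11, 14, 16, 20, 30).
p = 6/35 = 0.171428… ≈ 0.171 (to 3 d.p.).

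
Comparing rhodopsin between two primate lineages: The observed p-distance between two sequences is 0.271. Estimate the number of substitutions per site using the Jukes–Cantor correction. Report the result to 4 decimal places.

0.3363

d = −(3/4) ln(1 − 4p/3) = −0.75 ln(1 − 0.361333) = −0.75 ln(0.638667)
  = −0.75 × (-0.448372) = 0.336279 substitutions/site.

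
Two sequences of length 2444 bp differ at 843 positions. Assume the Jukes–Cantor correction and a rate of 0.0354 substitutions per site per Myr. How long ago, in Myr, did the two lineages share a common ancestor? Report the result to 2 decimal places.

p = 843/2444 ≈ 0.344926.
d = −(3/4) ln(1 − 4p/3) = −0.75 ln(1 − 0.459901) = −0.75 ln(0.540099)
  = −0.75 × (-0.616003) = 0.462002 substitutions/site.
Under a molecular clock d = 2μt, so t = d/(2μ) = 0.462002 / (2 × 0.0354) = 6.53 Myr.

6.53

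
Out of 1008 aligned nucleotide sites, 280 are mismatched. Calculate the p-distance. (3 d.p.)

0.278

p = 280/1008 = 0.277777… ≈ 0.278 (to 3 d.p.).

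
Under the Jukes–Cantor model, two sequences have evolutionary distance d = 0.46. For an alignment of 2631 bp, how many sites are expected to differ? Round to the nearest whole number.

905

Invert JC69: p = (3/4)(1 − e^(−4d/3)) = 0.75 × (1 − e^(-0.613333)) = 0.75 × (1 − 0.541543) = 0.343843.
Expected differing sites = pL ≈ 0.343843 × 2631 = 904.650933 ≈ 905.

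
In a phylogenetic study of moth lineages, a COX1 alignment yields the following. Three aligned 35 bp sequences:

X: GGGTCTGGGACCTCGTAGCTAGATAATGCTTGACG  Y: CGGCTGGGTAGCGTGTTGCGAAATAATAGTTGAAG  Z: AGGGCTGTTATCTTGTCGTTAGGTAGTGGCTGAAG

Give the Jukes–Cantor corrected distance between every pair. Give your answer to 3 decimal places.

X–Y: 14/35 sites differ → p = 0.4, d = −0.75 ln(1 − 0.533333) = 0.571605 ≈ 0.572.
X–Z: 13/35 sites differ → p ≈ 0.371429, d = −0.75 ln(1 − 0.495239) = 0.512753 ≈ 0.513.
Y–Z: 15/35 sites differ → p ≈ 0.428571, d = −0.75 ln(1 − 0.571428) = 0.635472 ≈ 0.635.

d(X,Y) = 0.572, d(X,Z) = 0.513, d(Y,Z) = 0.635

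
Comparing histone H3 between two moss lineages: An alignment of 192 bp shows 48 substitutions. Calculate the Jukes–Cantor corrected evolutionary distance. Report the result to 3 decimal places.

0.304

p = 48/192 = 0.25.
d = −(3/4) ln(1 − 4p/3) = −0.75 ln(1 − 0.333333) = −0.75 ln(0.666667)
  = −0.75 × (-0.405465) = 0.304099 substitutions/site.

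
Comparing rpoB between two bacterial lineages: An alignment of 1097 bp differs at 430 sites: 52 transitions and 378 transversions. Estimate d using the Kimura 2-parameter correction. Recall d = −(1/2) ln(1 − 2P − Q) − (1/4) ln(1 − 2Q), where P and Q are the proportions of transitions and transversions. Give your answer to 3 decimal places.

P = 52/1097 ≈ 0.047402 and Q = 378/1097 ≈ 0.344576.
Under the Kimura two-parameter model, d = −½ ln(1 − 2P − Q) − ¼ ln(1 − 2Q).
1 − 2P − Q = 0.56062, giving −½ ln(0.56062) = 0.289356.
1 − 2Q = 0.310848, giving −¼ ln(0.310848) = 0.292113.
d = 0.289356 + 0.292113 = 0.581469.

0.581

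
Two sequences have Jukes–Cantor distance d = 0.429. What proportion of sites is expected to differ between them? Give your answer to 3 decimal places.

p = (3/4)(1 − e^(−4d/3)) = 0.75 × (1 − e^(-0.572)) = 0.75 × (1 − 0.564396) = 0.326703.

0.327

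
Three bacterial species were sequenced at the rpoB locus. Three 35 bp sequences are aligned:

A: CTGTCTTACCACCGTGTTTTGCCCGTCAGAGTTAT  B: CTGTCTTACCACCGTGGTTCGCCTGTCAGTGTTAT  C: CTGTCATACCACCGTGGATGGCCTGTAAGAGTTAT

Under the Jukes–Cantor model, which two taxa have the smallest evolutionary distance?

A and B

A–B: 4/35 differ, p = 0.114, d = 0.124.
A–C: 6/35 differ, p = 0.171, d = 0.195.
B–C: 5/35 differ, p = 0.143, d = 0.158.
The smallest distance is between A and B.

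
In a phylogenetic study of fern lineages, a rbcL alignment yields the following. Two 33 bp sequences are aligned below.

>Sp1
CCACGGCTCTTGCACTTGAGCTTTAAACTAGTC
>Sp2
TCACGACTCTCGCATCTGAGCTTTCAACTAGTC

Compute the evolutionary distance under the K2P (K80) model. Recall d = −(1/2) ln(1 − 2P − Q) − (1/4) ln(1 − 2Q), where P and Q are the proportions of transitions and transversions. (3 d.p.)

0.218

Of 33 sites, 5 differences are transitions and 1 are transversions, so P = 5/33 ≈ 0.151515 and Q = 1/33 ≈ 0.030303.
Under the Kimura two-parameter model, d = −½ ln(1 − 2P − Q) − ¼ ln(1 − 2Q).
1 − 2P − Q = 0.666667, giving −½ ln(0.666667) = 0.202732.
1 − 2Q = 0.939394, giving −¼ ln(0.939394) = 0.015630.
d = 0.202732 + 0.015630 = 0.218362.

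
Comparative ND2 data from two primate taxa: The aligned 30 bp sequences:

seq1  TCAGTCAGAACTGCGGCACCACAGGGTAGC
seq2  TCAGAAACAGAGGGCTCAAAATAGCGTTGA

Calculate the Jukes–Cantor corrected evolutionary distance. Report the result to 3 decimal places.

0.824

The sequences differ at 15 of 30 sites, so p = 15/30 = 0.5.
d = −(3/4) ln(1 − 4p/3) = −0.75 ln(1 − 0.666667) = −0.75 ln(0.333333)
  = −0.75 × (-1.098613) = 0.823960 substitutions/site.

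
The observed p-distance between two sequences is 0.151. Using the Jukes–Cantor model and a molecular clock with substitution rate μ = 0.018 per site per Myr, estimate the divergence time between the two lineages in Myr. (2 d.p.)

d = −(3/4) ln(1 − 4p/3) = −0.75 ln(1 − 0.201333) = −0.75 ln(0.798667)
  = −0.75 × (-0.224811) = 0.168608 substitutions/site.
Under a molecular clock d = 2μt, so t = d/(2μ) = 0.168608 / (2 × 0.018) = 4.68 Myr.

4.68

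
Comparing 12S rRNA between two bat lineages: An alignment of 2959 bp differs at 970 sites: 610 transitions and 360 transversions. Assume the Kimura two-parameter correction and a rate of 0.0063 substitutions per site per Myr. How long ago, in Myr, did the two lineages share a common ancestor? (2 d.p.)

35.83

P = 610/2959 ≈ 0.206151 and Q = 360/2959 ≈ 0.121663.
Under the Kimura two-parameter model, d = −½ ln(1 − 2P − Q) − ¼ ln(1 − 2Q).
1 − 2P − Q = 0.466035, giving −½ ln(0.466035) = 0.381747.
1 − 2Q = 0.756674, giving −¼ ln(0.756674) = 0.069706.
d = 0.381747 + 0.069706 = 0.451453.
Under a molecular clock d = 2μt, so t = d/(2μ) = 0.451453 / (2 × 0.0063) = 35.83 Myr.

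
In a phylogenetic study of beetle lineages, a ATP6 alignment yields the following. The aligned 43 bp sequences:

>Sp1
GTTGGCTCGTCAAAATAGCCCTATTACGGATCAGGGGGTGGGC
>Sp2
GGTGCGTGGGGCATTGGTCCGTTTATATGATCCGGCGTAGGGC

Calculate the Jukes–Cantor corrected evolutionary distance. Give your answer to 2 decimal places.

The sequences differ at 22 of 43 sites, so p = 22/43 ≈ 0.511628.
d = −(3/4) ln(1 − 4p/3) = −0.75 ln(1 − 0.682171) = −0.75 ln(0.317829)
  = −0.75 × (-1.146242) = 0.859682 substitutions/site.

0.86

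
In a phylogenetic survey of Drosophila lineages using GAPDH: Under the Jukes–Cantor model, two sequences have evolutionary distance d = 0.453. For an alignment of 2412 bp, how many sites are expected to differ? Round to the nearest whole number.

Invert JC69: p = (3/4)(1 − e^(−4d/3)) = 0.75 × (1 − e^(-0.604)) = 0.75 × (1 − 0.546621) = 0.340034.
Expected differing sites = pL ≈ 0.340034 × 2412 = 820.162008 ≈ 820.

820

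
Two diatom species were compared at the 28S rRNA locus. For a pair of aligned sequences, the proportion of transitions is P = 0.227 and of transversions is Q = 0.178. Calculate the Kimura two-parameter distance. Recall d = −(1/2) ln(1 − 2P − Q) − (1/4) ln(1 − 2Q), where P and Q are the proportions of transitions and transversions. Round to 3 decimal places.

Under the Kimura two-parameter model, d = −½ ln(1 − 2P − Q) − ¼ ln(1 − 2Q).
1 − 2P − Q = 0.368, giving −½ ln(0.368) = 0.499836.
1 − 2Q = 0.644, giving −¼ ln(0.644) = 0.110014.
d = 0.499836 + 0.110014 = 0.609850.

0.610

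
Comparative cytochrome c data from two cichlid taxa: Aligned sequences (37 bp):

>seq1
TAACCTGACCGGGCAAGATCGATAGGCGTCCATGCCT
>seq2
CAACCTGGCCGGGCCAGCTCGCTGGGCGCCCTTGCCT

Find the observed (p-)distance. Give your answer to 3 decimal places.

The sequences differ at 8 of 37 positions (sites 1, 8, 15, 18, 22, 24, 29, 32).
p = 8/37 = 0.216216… ≈ 0.216 (to 3 d.p.).

0.216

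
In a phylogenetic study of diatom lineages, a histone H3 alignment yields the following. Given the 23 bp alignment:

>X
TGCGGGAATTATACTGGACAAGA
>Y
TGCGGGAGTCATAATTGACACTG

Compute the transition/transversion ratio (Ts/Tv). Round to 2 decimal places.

0.75

Transitions are A↔G and C↔T; transversions are all other mismatches.
Transitions: 3. Transversions: 4.
R = 3/4 = 0.75.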